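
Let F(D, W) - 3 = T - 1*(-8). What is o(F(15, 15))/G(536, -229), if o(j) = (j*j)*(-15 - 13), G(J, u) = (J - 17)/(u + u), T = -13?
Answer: 51296/519 ≈ 98.836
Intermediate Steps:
F(D, W) = -2 (F(D, W) = 3 + (-13 - 1*(-8)) = 3 + (-13 + 8) = 3 - 5 = -2)
G(J, u) = (-17 + J)/(2*u) (G(J, u) = (-17 + J)/((2*u)) = (-17 + J)*(1/(2*u)) = (-17 + J)/(2*u))
o(j) = -28*j² (o(j) = j²*(-28) = -28*j²)
o(F(15, 15))/G(536, -229) = (-28*(-2)²)/(((½)*(-17 + 536)/(-229))) = (-28*4)/(((½)*(-1/229)*519)) = -112/(-519/458) = -112*(-458/519) = 51296/519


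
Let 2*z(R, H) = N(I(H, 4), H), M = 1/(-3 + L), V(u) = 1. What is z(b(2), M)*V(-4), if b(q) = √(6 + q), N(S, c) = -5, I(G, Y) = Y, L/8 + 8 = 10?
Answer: -5/2 ≈ -2.5000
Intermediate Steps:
L = 16 (L = -64 + 8*10 = -64 + 80 = 16)
M = 1/13 (M = 1/(-3 + 16) = 1/13 ≈ 0.076923)
z(R, H) = -5/2 (z(R, H) = (½)*(-5) = -5/2)
z(b(2), M)*V(-4) = -5/2*1 = -5/2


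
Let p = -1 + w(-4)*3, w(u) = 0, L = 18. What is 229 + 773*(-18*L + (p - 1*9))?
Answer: -257953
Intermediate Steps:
p = -1 (p = -1 + 0*3 = -1 + 0 = -1)
229 + 773*(-18*L + (p - 1*9)) = 229 + 773*(-18*18 + (-1 - 1*9)) = 229 + 773*(-324 + (-1 - 9)) = 229 + 773*(-324 - 10) = 229 + 773*(-334) = 229 - 258182 = -257953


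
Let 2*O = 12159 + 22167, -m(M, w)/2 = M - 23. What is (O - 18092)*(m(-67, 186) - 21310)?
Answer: 19629770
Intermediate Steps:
m(M, w) = 46 - 2*M (m(M, w) = -2*(M - 23) = -2*(-23 + M) = 46 - 2*M)
O = 17163 (O = (12159 + 22167)/2 = (1/2)*34326 = 17163)
(O - 18092)*(m(-67, 186) - 21310) = (17163 - 18092)*((46 - 2*(-67)) - 21310) = -929*((46 + 134) - 21310) = -929*(180 - 21310) = -929*(-21130) = 19629770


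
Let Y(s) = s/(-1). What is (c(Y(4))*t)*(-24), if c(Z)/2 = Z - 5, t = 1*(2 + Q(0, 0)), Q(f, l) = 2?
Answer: 1728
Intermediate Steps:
Y(s) = -s (Y(s) = s*(-1) = -s)
t = 4 (t = 1*(2 + 2) = 1*4 = 4)
c(Z) = -10 + 2*Z (c(Z) = 2*(Z - 5) = 2*(-5 + Z) = -10 + 2*Z)
(c(Y(4))*t)*(-24) = ((-10 + 2*(-1*4))*4)*(-24) = ((-10 + 2*(-4))*4)*(-24) = ((-10 - 8)*4)*(-24) = -18*4*(-24) = -72*(-24) = 1728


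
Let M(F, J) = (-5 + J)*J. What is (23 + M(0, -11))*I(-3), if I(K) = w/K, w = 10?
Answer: -1990/3 ≈ -663.33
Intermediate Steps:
M(F, J) = J*(-5 + J)
I(K) = 10/K
(23 + M(0, -11))*I(-3) = (23 - 11*(-5 - 11))*(10/(-3)) = (23 - 11*(-16))*(10*(-1/3)) = (23 + 176)*(-10/3) = 199*(-10/3) = -1990/3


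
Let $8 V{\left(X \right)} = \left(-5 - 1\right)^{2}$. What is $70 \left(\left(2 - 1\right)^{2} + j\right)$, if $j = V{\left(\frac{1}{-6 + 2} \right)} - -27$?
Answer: $2275$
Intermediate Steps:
$V{\left(X \right)} = \frac{9}{2}$ ($V{\left(X \right)} = \frac{\left(-5 - 1\right)^{2}}{8} = \frac{\left(-6\right)^{2}}{8} = \frac{1}{8} \cdot 36 = \frac{9}{2}$)
$j = \frac{63}{2}$ ($j = \frac{9}{2} - -27 = \frac{9}{2} + 27 = \frac{63}{2} \approx 31.5$)
$70 \left(\left(2 - 1\right)^{2} + j\right) = 70 \left(\left(2 - 1\right)^{2} + \frac{63}{2}\right) = 70 \left(1^{2} + \frac{63}{2}\right) = 70 \left(1 + \frac{63}{2}\right) = 70 \cdot \frac{65}{2} = 2275$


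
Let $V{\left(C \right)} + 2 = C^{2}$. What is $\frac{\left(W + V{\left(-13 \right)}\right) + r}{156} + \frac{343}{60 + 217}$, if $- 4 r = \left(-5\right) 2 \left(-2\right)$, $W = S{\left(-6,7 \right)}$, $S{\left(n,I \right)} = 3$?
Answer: $\frac{33071}{14404} \approx 2.296$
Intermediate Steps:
$W = 3$
$r = -5$ ($r = - \frac{\left(-5\right) 2 \left(-2\right)}{4} = - \frac{\left(-10\right) \left(-2\right)}{4} = \left(- \frac{1}{4}\right) 20 = -5$)
$V{\left(C \right)} = -2 + C^{2}$
$\frac{\left(W + V{\left(-13 \right)}\right) + r}{156} + \frac{343}{60 + 217} = \frac{\left(3 - \left(2 - \left(-13\right)^{2}\right)\right) - 5}{156} + \frac{343}{60 + 217} = \left(\left(3 + \left(-2 + 169\right)\right) - 5\right) \frac{1}{156} + \frac{343}{277} = \left(\left(3 + 167\right) - 5\right) \frac{1}{156} + 343 \cdot \frac{1}{277} = \left(170 - 5\right) \frac{1}{156} + \frac{343}{277} = 165 \cdot \frac{1}{156} + \frac{343}{277} = \frac{55}{52} + \frac{343}{277} = \frac{33071}{14404}$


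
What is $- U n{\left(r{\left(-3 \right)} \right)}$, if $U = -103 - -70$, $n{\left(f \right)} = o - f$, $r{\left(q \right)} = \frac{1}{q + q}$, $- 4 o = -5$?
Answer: $\frac{187}{4} \approx 46.75$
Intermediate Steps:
$o = \frac{5}{4}$ ($o = \left(- \frac{1}{4}\right) \left(-5\right) = \frac{5}{4} \approx 1.25$)
$r{\left(q \right)} = \frac{1}{2 q}$
$n{\left(f \right)} = \frac{5}{4} - f$
$U = -33$ ($U = -103 + 70 = -33$)
$- U n{\left(r{\left(-3 \right)} \right)} = \left(-1\right) \left(-33\right) \left(\frac{5}{4} - \frac{1}{2 \left(-3\right)}\right) = 33 \left(\frac{5}{4} - \frac{1}{2} \left(- \frac{1}{3}\right)\right) = 33 \left(\frac{5}{4} - - \frac{1}{6}\right) = 33 \left(\frac{5}{4} + \frac{1}{6}\right) = 33 \cdot \frac{17}{12} = \frac{187}{4}$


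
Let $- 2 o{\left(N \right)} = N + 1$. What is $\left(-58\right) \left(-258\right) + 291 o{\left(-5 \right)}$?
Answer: $15546$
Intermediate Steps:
$o{\left(N \right)} = - \frac{1}{2} - \frac{N}{2}$ ($o{\left(N \right)} = - \frac{N + 1}{2} = - \frac{1 + N}{2} = - \frac{1}{2} - \frac{N}{2}$)
$\left(-58\right) \left(-258\right) + 291 o{\left(-5 \right)} = \left(-58\right) \left(-258\right) + 291 \left(- \frac{1}{2} - - \frac{5}{2}\right) = 14964 + 291 \left(- \frac{1}{2} + \frac{5}{2}\right) = 14964 + 291 \cdot 2 = 14964 + 582 = 15546$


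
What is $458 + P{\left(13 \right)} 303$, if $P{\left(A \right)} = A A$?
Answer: $51665$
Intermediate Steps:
$P{\left(A \right)} = A^{2}$
$458 + P{\left(13 \right)} 303 = 458 + 13^{2} \cdot 303 = 458 + 169 \cdot 303 = 458 + 51207 = 51665$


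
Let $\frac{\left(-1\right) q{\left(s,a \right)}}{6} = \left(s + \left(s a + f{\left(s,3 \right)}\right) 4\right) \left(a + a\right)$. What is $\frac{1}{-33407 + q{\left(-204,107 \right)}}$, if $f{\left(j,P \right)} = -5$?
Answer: $\frac{1}{112362817} \approx 8.8997 \cdot 10^{-9}$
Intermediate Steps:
$q{\left(s,a \right)} = - 12 a \left(-20 + s + 4 a s\right)$ ($q{\left(s,a \right)} = - 6 \left(s + \left(s a - 5\right) 4\right) \left(a + a\right) = - 6 \left(s + \left(a s - 5\right) 4\right) 2 a = - 6 \left(s + \left(-5 + a s\right) 4\right) 2 a = - 6 \left(s + \left(-20 + 4 a s\right)\right) 2 a = - 6 \left(-20 + s + 4 a s\right) 2 a = - 6 \cdot 2 a \left(-20 + s + 4 a s\right) = - 12 a \left(-20 + s + 4 a s\right)$)
$\frac{1}{-33407 + q{\left(-204,107 \right)}} = \frac{1}{-33407 + 12 \cdot 107 \left(20 - -204 - 428 \left(-204\right)\right)} = \frac{1}{-33407 + 12 \cdot 107 \left(20 + 204 + 87312\right)} = \frac{1}{-33407 + 12 \cdot 107 \cdot 87536} = \frac{1}{-33407 + 112396224} = \frac{1}{112362817}$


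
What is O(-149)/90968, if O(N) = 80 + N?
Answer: -69/90968 ≈ -0.00075851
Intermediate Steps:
O(-149)/90968 = (80 - 149)/90968 = -69*1/90968 = -69/90968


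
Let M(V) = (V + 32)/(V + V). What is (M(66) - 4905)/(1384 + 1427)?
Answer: -323681/185526 ≈ -1.7447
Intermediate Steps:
M(V) = (32 + V)/(2*V) (M(V) = (32 + V)/((2*V)) = (32 + V)*(1/(2*V)) = (32 + V)/(2*V))
(M(66) - 4905)/(1384 + 1427) = ((1/2)*(32 + 66)/66 - 4905)/(1384 + 1427) = ((1/2)*(1/66)*98 - 4905)/2811 = (49/66 - 4905)*(1/2811) = -323681/66*1/2811 = -323681/185526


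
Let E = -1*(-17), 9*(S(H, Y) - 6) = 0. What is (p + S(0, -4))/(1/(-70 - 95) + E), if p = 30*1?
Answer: 1485/701 ≈ 2.1184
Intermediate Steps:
S(H, Y) = 6 (S(H, Y) = 6 + (⅑)*0 = 6 + 0 = 6)
E = 17
p = 30
(p + S(0, -4))/(1/(-70 - 95) + E) = (30 + 6)/(1/(-70 - 95) + 17) = 36/(1/(-165) + 17) = 36/(-1/165 + 17) = 36/(2804/165) = 36*(165/2804) = 1485/701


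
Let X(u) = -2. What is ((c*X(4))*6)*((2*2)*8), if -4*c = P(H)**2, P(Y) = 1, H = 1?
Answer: 96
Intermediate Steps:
c = -1/4 (c = -1/4*1**2 = -1/4*1 = -1/4 ≈ -0.25000)
((c*X(4))*6)*((2*2)*8) = (-1/4*(-2)*6)*((2*2)*8) = ((1/2)*6)*(4*8) = 3*32 = 96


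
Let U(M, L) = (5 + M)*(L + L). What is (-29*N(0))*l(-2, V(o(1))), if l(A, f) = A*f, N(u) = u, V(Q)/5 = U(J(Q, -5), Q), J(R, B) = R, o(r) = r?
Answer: 0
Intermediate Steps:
U(M, L) = 2*L*(5 + M) (U(M, L) = (5 + M)*(2*L) = 2*L*(5 + M))
V(Q) = 10*Q*(5 + Q) (V(Q) = 5*(2*Q*(5 + Q)) = 10*Q*(5 + Q))
(-29*N(0))*l(-2, V(o(1))) = (-29*0)*(-20*(5 + 1)) = 0*(-20*6) = 0*(-2*60) = 0*(-120) = 0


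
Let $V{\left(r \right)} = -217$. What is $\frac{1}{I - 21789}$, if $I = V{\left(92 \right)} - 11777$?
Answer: $- \frac{1}{33783} \approx -2.9601 \cdot 10^{-5}$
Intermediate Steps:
$I = -11994$ ($I = -217 - 11777 = -11994$)
$\frac{1}{I - 21789} = \frac{1}{-11994 - 21789} = \frac{1}{-33783} = - \frac{1}{33783}$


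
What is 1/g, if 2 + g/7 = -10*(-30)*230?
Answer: 1/482986 ≈ 2.0705e-6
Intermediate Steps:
g = 482986 (g = -14 + 7*(-10*(-30)*230) = -14 + 7*(300*230) = -14 + 7*69000 = -14 + 483000 = 482986)
1/g = 1/482986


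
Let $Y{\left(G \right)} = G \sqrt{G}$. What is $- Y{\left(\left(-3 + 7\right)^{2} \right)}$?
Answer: $-64$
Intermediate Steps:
$Y{\left(G \right)} = G^{\frac{3}{2}}$
$- Y{\left(\left(-3 + 7\right)^{2} \right)} = - \left(\left(-3 + 7\right)^{2}\right)^{\frac{3}{2}} = - \left(4^{2}\right)^{\frac{3}{2}} = - 16^{\frac{3}{2}} = \left(-1\right) 64 = -64$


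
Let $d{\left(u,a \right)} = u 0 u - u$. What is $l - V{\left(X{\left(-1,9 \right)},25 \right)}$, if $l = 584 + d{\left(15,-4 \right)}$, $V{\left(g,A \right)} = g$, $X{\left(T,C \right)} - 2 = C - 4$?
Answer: $562$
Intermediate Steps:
$X{\left(T,C \right)} = -2 + C$ ($X{\left(T,C \right)} = 2 + \left(C - 4\right) = 2 + \left(-4 + C\right) = -2 + C$)
$d{\left(u,a \right)} = - u$ ($d{\left(u,a \right)} = 0 u - u = 0 - u = - u$)
$l = 569$ ($l = 584 - 15 = 569$)
$l - V{\left(X{\left(-1,9 \right)},25 \right)} = 569 - \left(-2 + 9\right) = 569 - 7 = 562$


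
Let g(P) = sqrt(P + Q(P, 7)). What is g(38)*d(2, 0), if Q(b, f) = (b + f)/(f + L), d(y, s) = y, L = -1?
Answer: sqrt(182) ≈ 13.491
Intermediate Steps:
Q(b, f) = (b + f)/(-1 + f) (Q(b, f) = (b + f)/(f - 1) = (b + f)/(-1 + f))
g(P) = sqrt(7/6 + 7*P/6) (g(P) = sqrt(P + (P + 7)/(-1 + 7)) = sqrt(P + (7 + P)/6) = sqrt(P + (7/6 + P/6)) = sqrt(7/6 + 7*P/6))
g(38)*d(2, 0) = (sqrt(42 + 42*38)/6)*2 = (sqrt(42 + 1596)/6)*2 = (sqrt(1638)/6)*2 = ((3*sqrt(182))/6)*2 = (sqrt(182)/2)*2 = sqrt(182)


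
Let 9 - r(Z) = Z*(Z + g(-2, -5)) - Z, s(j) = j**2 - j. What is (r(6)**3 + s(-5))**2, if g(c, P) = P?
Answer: 576081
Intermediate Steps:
r(Z) = 9 + Z - Z*(-5 + Z) (r(Z) = 9 - (Z*(Z - 5) - Z) = 9 - (Z*(-5 + Z) - Z) = 9 - (-Z + Z*(-5 + Z)) = 9 + (Z - Z*(-5 + Z)) = 9 + Z - Z*(-5 + Z))
(r(6)**3 + s(-5))**2 = ((9 - 1*6**2 + 6*6)**3 - 5*(-1 - 5))**2 = ((9 - 1*36 + 36)**3 - 5*(-6))**2 = ((9 - 36 + 36)**3 + 30)**2 = (9**3 + 30)**2 = (729 + 30)**2 = 759**2 = 576081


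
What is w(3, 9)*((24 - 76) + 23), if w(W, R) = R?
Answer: -261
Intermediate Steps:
w(3, 9)*((24 - 76) + 23) = 9*((24 - 76) + 23) = 9*(-52 + 23) = 9*(-29) = -261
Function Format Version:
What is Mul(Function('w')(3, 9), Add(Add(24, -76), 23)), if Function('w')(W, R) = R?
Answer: -261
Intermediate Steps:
Mul(Function('w')(3, 9), Add(Add(24, -76), 23)) = Mul(9, Add(Add(24, -76), 23)) = Mul(9, Add(-52, 23)) = Mul(9, -29) = -261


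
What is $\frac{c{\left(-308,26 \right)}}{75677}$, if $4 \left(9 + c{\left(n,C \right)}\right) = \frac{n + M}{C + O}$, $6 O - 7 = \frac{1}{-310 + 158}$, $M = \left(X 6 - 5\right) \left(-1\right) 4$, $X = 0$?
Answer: $- \frac{288639}{1874897675} \approx -0.00015395$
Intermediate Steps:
$M = 20$ ($M = \left(0 \cdot 6 - 5\right) \left(-1\right) 4 = \left(0 - 5\right) \left(-1\right) 4 = \left(-5\right) \left(-1\right) 4 = 5 \cdot 4 = 20$)
$O = \frac{1063}{912}$ ($O = \frac{7}{6} + \frac{1}{6 \left(-310 + 158\right)} = \frac{7}{6} + \frac{1}{6 \left(-152\right)} = \frac{7}{6} + \frac{1}{6} \left(- \frac{1}{152}\right) = \frac{7}{6} - \frac{1}{912} = \frac{1063}{912} \approx 1.1656$)
$c{\left(n,C \right)} = -9 + \frac{20 + n}{4 \left(\frac{1063}{912} + C\right)}$ ($c{\left(n,C \right)} = -9 + \frac{\left(n + 20\right) \frac{1}{C + \frac{1063}{912}}}{4} = -9 + \frac{\left(20 + n\right) \frac{1}{\frac{1063}{912} + C}}{4} = -9 + \frac{\frac{1}{\frac{1063}{912} + C} \left(20 + n\right)}{4} = -9 + \frac{20 + n}{4 \left(\frac{1063}{912} + C\right)}$)
$\frac{c{\left(-308,26 \right)}}{75677} = \frac{3 \frac{1}{1063 + 912 \cdot 26} \left(-1669 - 71136 + 76 \left(-308\right)\right)}{75677} = \frac{3 \left(-1669 - 71136 - 23408\right)}{1063 + 23712} \cdot \frac{1}{75677} = 3 \cdot \frac{1}{24775} \left(-96213\right) \frac{1}{75677} = \left(- \frac{288639}{24775}\right) \frac{1}{75677} = - \frac{288639}{1874897675}$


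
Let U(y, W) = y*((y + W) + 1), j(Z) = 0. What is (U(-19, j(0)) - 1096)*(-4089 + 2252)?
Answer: 1385098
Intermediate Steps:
U(y, W) = y*(1 + W + y) (U(y, W) = y*((W + y) + 1) = y*(1 + W + y))
(U(-19, j(0)) - 1096)*(-4089 + 2252) = (-19*(1 + 0 - 19) - 1096)*(-4089 + 2252) = (-19*(-18) - 1096)*(-1837) = (342 - 1096)*(-1837) = -754*(-1837) = 1385098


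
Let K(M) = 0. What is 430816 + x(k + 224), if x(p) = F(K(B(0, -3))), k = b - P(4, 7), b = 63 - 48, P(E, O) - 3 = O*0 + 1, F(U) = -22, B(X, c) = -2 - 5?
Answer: 430794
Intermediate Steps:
B(X, c) = -7
P(E, O) = 4 (P(E, O) = 3 + (O*0 + 1) = 3 + (0 + 1) = 3 + 1 = 4)
b = 15
k = 11 (k = 15 - 1*4 = 15 - 4 = 11)
x(p) = -22
430816 + x(k + 224) = 430816 - 22 = 430794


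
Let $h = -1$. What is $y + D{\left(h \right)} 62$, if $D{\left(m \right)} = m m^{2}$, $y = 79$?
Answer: $17$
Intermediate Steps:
$D{\left(m \right)} = m^{3}$
$y + D{\left(h \right)} 62 = 79 + \left(-1\right)^{3} \cdot 62 = 79 - 62 = 17$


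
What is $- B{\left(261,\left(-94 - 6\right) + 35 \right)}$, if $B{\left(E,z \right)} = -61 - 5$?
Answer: $66$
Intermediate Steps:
$B{\left(E,z \right)} = -66$
$- B{\left(261,\left(-94 - 6\right) + 35 \right)} = \left(-1\right) \left(-66\right) = 66$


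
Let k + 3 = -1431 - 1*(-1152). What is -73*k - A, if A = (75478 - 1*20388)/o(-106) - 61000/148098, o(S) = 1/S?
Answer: 433936500674/74049 ≈ 5.8601e+6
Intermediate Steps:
k = -282 (k = -3 + (-1431 - 1*(-1152)) = -3 + (-1431 + 1152) = -3 - 279 = -282)
A = -432412127960/74049 (A = (75478 - 1*20388)/(1/(-106)) - 61000/148098 = (75478 - 20388)/(-1/106) - 61000*1/148098 = 55090*(-106) - 30500/74049 = -5839540 - 30500/74049 = -432412127960/74049 ≈ -5.8395e+6)
-73*k - A = -73*(-282) - 1*(-432412127960/74049) = 20586 + 432412127960/74049 = 433936500674/74049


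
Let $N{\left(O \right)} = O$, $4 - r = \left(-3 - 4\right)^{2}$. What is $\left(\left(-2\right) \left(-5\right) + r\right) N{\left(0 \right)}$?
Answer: $0$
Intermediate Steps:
$r = -45$ ($r = 4 - \left(-3 - 4\right)^{2} = 4 - \left(-7\right)^{2} = 4 - 49 = -45$)
$\left(\left(-2\right) \left(-5\right) + r\right) N{\left(0 \right)} = \left(\left(-2\right) \left(-5\right) - 45\right) 0 = \left(10 - 45\right) 0 = \left(-35\right) 0 = 0$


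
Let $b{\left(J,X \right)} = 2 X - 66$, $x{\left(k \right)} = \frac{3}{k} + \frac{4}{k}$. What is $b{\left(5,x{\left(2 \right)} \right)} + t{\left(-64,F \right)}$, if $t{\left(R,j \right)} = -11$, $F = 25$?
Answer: $-70$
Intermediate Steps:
$x{\left(k \right)} = \frac{7}{k}$
$b{\left(J,X \right)} = -66 + 2 X$
$b{\left(5,x{\left(2 \right)} \right)} + t{\left(-64,F \right)} = \left(-66 + 2 \cdot \frac{7}{2}\right) - 11 = \left(-66 + 7\right) - 11 = -59 - 11 = -70$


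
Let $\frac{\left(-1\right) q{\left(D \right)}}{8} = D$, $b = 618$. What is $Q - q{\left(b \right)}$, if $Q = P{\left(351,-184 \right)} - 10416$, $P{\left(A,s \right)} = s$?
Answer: $-5656$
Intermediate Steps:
$q{\left(D \right)} = - 8 D$
$Q = -10600$ ($Q = -184 - 10416 = -10600$)
$Q - q{\left(b \right)} = -10600 - \left(-8\right) 618 = -10600 - -4944 = -10600 + 4944 = -5656$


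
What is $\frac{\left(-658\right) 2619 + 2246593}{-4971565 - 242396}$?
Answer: $- \frac{523291}{5213961} \approx -0.10036$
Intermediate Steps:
$\frac{\left(-658\right) 2619 + 2246593}{-4971565 - 242396} = \frac{-1723302 + 2246593}{-5213961} = 523291 \left(- \frac{1}{5213961}\right) = - \frac{523291}{5213961}$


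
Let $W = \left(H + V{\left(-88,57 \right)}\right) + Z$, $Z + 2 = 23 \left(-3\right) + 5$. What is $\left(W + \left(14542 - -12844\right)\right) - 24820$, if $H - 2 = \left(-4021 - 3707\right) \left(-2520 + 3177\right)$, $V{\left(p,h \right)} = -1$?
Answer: $-5074795$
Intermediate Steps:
$Z = -66$ ($Z = -2 + \left(23 \left(-3\right) + 5\right) = -2 + \left(-69 + 5\right) = -2 - 64 = -66$)
$H = -5077294$ ($H = 2 + \left(-4021 - 3707\right) \left(-2520 + 3177\right) = 2 - 5077296 = -5077294$)
$W = -5077361$ ($W = \left(-5077294 - 1\right) - 66 = -5077295 - 66 = -5077361$)
$\left(W + \left(14542 - -12844\right)\right) - 24820 = \left(-5077361 + \left(14542 - -12844\right)\right) - 24820 = \left(-5077361 + \left(14542 + 12844\right)\right) - 24820 = \left(-5077361 + 27386\right) - 24820 = -5049975 - 24820 = -5074795$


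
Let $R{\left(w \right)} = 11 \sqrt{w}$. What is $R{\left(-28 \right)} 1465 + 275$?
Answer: $275 + 32230 i \sqrt{7} \approx 275.0 + 85273.0 i$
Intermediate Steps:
$R{\left(-28 \right)} 1465 + 275 = 11 \sqrt{-28} \cdot 1465 + 275 = 11 \cdot 2 i \sqrt{7} \cdot 1465 + 275 = 22 i \sqrt{7} \cdot 1465 + 275 = 32230 i \sqrt{7} + 275 = 275 + 32230 i \sqrt{7}$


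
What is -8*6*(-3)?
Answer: 144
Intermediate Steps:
-8*6*(-3) = -48*(-3) = 144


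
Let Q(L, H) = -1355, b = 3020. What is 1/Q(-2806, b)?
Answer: -1/1355 ≈ -0.00073801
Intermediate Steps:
1/Q(-2806, b) = 1/(-1355) = -1/1355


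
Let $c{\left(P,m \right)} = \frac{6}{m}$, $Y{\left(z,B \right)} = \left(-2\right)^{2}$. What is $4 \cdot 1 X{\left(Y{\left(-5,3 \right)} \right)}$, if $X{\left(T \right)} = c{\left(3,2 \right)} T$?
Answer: $48$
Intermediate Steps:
$Y{\left(z,B \right)} = 4$
$X{\left(T \right)} = 3 T$ ($X{\left(T \right)} = \frac{6}{2} T = 6 \cdot \frac{1}{2} T = 3 T$)
$4 \cdot 1 X{\left(Y{\left(-5,3 \right)} \right)} = 4 \cdot 1 \cdot 3 \cdot 4 = 4 \cdot 12 = 48$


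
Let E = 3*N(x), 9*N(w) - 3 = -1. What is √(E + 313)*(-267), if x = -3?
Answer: -89*√2823 ≈ -4728.7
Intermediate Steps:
N(w) = 2/9 (N(w) = ⅓ + (⅑)*(-1) = ⅓ - ⅑ = 2/9)
E = ⅔ (E = 3*(2/9) = ⅔ ≈ 0.66667)
√(E + 313)*(-267) = √(⅔ + 313)*(-267) = √(941/3)*(-267) = (√2823/3)*(-267) = -89*√2823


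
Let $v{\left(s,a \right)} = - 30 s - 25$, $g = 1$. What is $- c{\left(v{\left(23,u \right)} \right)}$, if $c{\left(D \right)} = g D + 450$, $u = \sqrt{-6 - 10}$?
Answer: $265$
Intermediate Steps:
$u = 4 i$ ($u = \sqrt{-16} = 4 i \approx 4.0 i$)
$v{\left(s,a \right)} = -25 - 30 s$
$c{\left(D \right)} = 450 + D$ ($c{\left(D \right)} = 1 D + 450 = D + 450 = 450 + D$)
$- c{\left(v{\left(23,u \right)} \right)} = - (450 - 715) = \left(-1\right) \left(-265\right) = 265$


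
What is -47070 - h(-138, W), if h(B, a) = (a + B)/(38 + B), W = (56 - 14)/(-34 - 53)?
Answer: -34126754/725 ≈ -47071.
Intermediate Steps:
W = -14/29 (W = 42/(-87) = 42*(-1/87) = -14/29 ≈ -0.48276)
h(B, a) = (B + a)/(38 + B)
-47070 - h(-138, W) = -47070 - (-138 - 14/29)/(38 - 138) = -47070 - (-4016)/((-100)*29) = -47070 - (-1)*(-4016)/(100*29) = -47070 - 1*1004/725 = -47070 - 1004/725 = -34126754/725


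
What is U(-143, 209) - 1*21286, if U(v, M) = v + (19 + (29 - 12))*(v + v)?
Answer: -31725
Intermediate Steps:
U(v, M) = 73*v (U(v, M) = v + (19 + 17)*(2*v) = v + 36*(2*v) = v + 72*v = 73*v)
U(-143, 209) - 1*21286 = 73*(-143) - 1*21286 = -10439 - 21286 = -31725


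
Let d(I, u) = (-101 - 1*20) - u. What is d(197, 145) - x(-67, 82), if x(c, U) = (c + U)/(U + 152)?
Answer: -20753/78 ≈ -266.06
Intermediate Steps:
x(c, U) = (U + c)/(152 + U)
d(I, u) = -121 - u (d(I, u) = (-101 - 20) - u = -121 - u)
d(197, 145) - x(-67, 82) = (-121 - 1*145) - (82 - 67)/(152 + 82) = (-121 - 145) - 15/234 = -266 - 15/234 = -266 - 1*5/78 = -266 - 5/78 = -20753/78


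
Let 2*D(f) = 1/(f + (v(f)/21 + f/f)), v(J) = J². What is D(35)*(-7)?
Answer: -21/566 ≈ -0.037102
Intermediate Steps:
D(f) = 1/(2*(1 + f + f²/21)) (D(f) = 1/(2*(f + (f²/21 + f/f))) = 1/(2*(f + (f²*(1/21) + 1))) = 1/(2*(f + (f²/21 + 1))) = 1/(2*(f + (1 + f²/21))) = 1/(2*(1 + f + f²/21)))
D(35)*(-7) = (21/(2*(21 + 35² + 21*35)))*(-7) = (21/(2*(21 + 1225 + 735)))*(-7) = ((21/2)/1981)*(-7) = ((21/2)*(1/1981))*(-7) = (3/566)*(-7) = -21/566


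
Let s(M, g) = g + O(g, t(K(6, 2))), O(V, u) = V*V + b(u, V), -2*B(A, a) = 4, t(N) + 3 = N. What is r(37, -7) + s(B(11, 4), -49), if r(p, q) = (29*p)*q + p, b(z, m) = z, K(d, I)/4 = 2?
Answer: -5117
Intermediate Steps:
K(d, I) = 8 (K(d, I) = 4*2 = 8)
t(N) = -3 + N
B(A, a) = -2 (B(A, a) = -½*4 = -2)
O(V, u) = u + V² (O(V, u) = V*V + u = V² + u = u + V²)
s(M, g) = 5 + g + g² (s(M, g) = g + ((-3 + 8) + g²) = g + (5 + g²) = 5 + g + g²)
r(p, q) = p + 29*p*q (r(p, q) = 29*p*q + p = p + 29*p*q)
r(37, -7) + s(B(11, 4), -49) = 37*(1 + 29*(-7)) + (5 - 49 + (-49)²) = 37*(1 - 203) + (5 - 49 + 2401) = 37*(-202) + 2357 = -7474 + 2357 = -5117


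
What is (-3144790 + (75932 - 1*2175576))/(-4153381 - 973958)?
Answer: 5244434/5127339 ≈ 1.0228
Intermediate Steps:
(-3144790 + (75932 - 1*2175576))/(-4153381 - 973958) = (-3144790 + (75932 - 2175576))/(-5127339) = (-3144790 - 2099644)*(-1/5127339) = -5244434*(-1/5127339) = 5244434/5127339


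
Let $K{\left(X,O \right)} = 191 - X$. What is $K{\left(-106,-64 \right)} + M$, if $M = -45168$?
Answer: $-44871$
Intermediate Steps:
$K{\left(-106,-64 \right)} + M = \left(191 - -106\right) - 45168 = \left(191 + 106\right) - 45168 = 297 - 45168 = -44871$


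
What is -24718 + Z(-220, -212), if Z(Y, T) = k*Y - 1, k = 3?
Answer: -25379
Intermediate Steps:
Z(Y, T) = -1 + 3*Y (Z(Y, T) = 3*Y - 1 = -1 + 3*Y)
-24718 + Z(-220, -212) = -24718 + (-1 + 3*(-220)) = -24718 + (-1 - 660) = -24718 - 661 = -25379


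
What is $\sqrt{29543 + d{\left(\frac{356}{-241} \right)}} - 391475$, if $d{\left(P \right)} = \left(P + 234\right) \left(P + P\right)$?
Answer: $-391475 + \frac{\sqrt{1675987927}}{241} \approx -3.9131 \cdot 10^{5}$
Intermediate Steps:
$d{\left(P \right)} = 2 P \left(234 + P\right)$ ($d{\left(P \right)} = \left(234 + P\right) 2 P = 2 P \left(234 + P\right)$)
$\sqrt{29543 + d{\left(\frac{356}{-241} \right)}} - 391475 = \sqrt{29543 + 2 \frac{356}{-241} \left(234 + \frac{356}{-241}\right)} - 391475 = \sqrt{29543 + 2 \cdot 356 \left(- \frac{1}{241}\right) \left(234 + 356 \left(- \frac{1}{241}\right)\right)} - 391475 = \sqrt{29543 + 2 \left(- \frac{356}{241}\right) \left(234 - \frac{356}{241}\right)} - 391475 = \sqrt{29543 + 2 \left(- \frac{356}{241}\right) \frac{56038}{241}} - 391475 = \sqrt{29543 - \frac{39899056}{58081}} - 391475 = \sqrt{\frac{1675987927}{58081}} - 391475 = \frac{\sqrt{1675987927}}{241} - 391475 = -391475 + \frac{\sqrt{1675987927}}{241}$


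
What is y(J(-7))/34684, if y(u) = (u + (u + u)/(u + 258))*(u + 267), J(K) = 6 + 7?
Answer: 19110/180757 ≈ 0.10572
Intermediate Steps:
J(K) = 13
y(u) = (267 + u)*(u + 2*u/(258 + u)) (y(u) = (u + (2*u)/(258 + u))*(267 + u) = (u + 2*u/(258 + u))*(267 + u) = (267 + u)*(u + 2*u/(258 + u)))
y(J(-7))/34684 = (13*(69420 + 13² + 527*13)/(258 + 13))/34684 = (13*(69420 + 169 + 6851)/271)*(1/34684) = (13*(1/271)*76440)*(1/34684) = (993720/271)*(1/34684) = 19110/180757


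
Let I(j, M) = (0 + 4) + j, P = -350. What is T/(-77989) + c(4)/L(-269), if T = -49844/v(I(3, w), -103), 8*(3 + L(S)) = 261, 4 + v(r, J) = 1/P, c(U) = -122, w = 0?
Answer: -12308316296/2877248177 ≈ -4.2778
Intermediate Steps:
I(j, M) = 4 + j
v(r, J) = -1401/350 (v(r, J) = -4 + 1/(-350) = -4 - 1/350 = -1401/350)
L(S) = 237/8 (L(S) = -3 + (⅛)*261 = -3 + 261/8 = 237/8)
T = 17445400/1401 (T = -49844/(-1401/350) = -49844*(-350/1401) = 17445400/1401 ≈ 12452.)
T/(-77989) + c(4)/L(-269) = (17445400/1401)/(-77989) - 122/237/8 = (17445400/1401)*(-1/77989) - 122*8/237 = -17445400/109262589 - 976/237 = -12308316296/2877248177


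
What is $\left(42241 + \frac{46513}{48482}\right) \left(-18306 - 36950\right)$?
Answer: $- \frac{56581444320900}{24241} \approx -2.3341 \cdot 10^{9}$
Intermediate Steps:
$\left(42241 + \frac{46513}{48482}\right) \left(-18306 - 36950\right) = \left(42241 + 46513 \cdot \frac{1}{48482}\right) \left(-55256\right) = \left(42241 + \frac{46513}{48482}\right) \left(-55256\right) = \frac{2047974675}{48482} \left(-55256\right) = - \frac{56581444320900}{24241}$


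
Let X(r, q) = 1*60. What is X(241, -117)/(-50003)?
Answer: -60/50003 ≈ -0.0011999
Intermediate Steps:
X(r, q) = 60
X(241, -117)/(-50003) = 60/(-50003) = 60*(-1/50003) = -60/50003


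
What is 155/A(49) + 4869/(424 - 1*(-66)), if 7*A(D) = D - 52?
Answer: -517043/1470 ≈ -351.73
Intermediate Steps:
A(D) = -52/7 + D/7 (A(D) = (D - 52)/7 = (-52 + D)/7 = -52/7 + D/7)
155/A(49) + 4869/(424 - 1*(-66)) = 155/(-52/7 + (⅐)*49) + 4869/(424 - 1*(-66)) = 155/(-52/7 + 7) + 4869/(424 + 66) = 155/(-3/7) + 4869/490 = 155*(-7/3) + 4869*(1/490) = -1085/3 + 4869/490 = -517043/1470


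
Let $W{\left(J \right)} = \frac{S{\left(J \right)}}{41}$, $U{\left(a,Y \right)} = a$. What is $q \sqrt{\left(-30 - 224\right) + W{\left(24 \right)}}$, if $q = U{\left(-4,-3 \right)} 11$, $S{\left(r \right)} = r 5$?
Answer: $- \frac{44 i \sqrt{422054}}{41} \approx - 697.19 i$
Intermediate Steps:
$S{\left(r \right)} = 5 r$
$W{\left(J \right)} = \frac{5 J}{41}$
$q = -44$ ($q = \left(-4\right) 11 = -44$)
$q \sqrt{\left(-30 - 224\right) + W{\left(24 \right)}} = - 44 \sqrt{\left(-30 - 224\right) + \frac{5}{41} \cdot 24} = - 44 \sqrt{\left(-30 - 224\right) + \frac{120}{41}} = - 44 \sqrt{-254 + \frac{120}{41}} = - 44 \sqrt{- \frac{10294}{41}} = - 44 \frac{i \sqrt{422054}}{41} = - \frac{44 i \sqrt{422054}}{41}$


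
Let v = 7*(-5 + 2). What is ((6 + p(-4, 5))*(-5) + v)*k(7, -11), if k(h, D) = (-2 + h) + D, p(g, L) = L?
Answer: 456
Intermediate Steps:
v = -21 (v = 7*(-3) = -21)
k(h, D) = -2 + D + h
((6 + p(-4, 5))*(-5) + v)*k(7, -11) = ((6 + 5)*(-5) - 21)*(-2 - 11 + 7) = (11*(-5) - 21)*(-6) = (-55 - 21)*(-6) = -76*(-6) = 456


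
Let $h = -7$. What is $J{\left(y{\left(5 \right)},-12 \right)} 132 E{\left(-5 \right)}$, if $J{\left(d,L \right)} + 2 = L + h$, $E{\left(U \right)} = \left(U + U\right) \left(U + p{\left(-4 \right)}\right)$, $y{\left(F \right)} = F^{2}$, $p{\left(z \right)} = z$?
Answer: $-249480$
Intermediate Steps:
$E{\left(U \right)} = 2 U \left(-4 + U\right)$ ($E{\left(U \right)} = \left(U + U\right) \left(U - 4\right) = 2 U \left(-4 + U\right)$)
$J{\left(d,L \right)} = -9 + L$ ($J{\left(d,L \right)} = -2 + \left(L - 7\right) = -2 + \left(-7 + L\right) = -9 + L$)
$J{\left(y{\left(5 \right)},-12 \right)} 132 E{\left(-5 \right)} = \left(-9 - 12\right) 132 \cdot 2 \left(-5\right) \left(-4 - 5\right) = \left(-21\right) 132 \cdot 2 \left(-5\right) \left(-9\right) = \left(-2772\right) 90 = -249480$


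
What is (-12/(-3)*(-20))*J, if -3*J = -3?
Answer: -80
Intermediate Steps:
J = 1 (J = -⅓*(-3) = 1)
(-12/(-3)*(-20))*J = (-12/(-3)*(-20))*1 = (-12*(-⅓)*(-20))*1 = (4*(-20))*1 = -80*1 = -80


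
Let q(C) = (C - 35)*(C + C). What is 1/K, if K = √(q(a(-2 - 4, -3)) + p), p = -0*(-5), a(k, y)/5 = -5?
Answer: √30/300 ≈ 0.018257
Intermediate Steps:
a(k, y) = -25 (a(k, y) = 5*(-5) = -25)
q(C) = 2*C*(-35 + C) (q(C) = (-35 + C)*(2*C) = 2*C*(-35 + C))
p = 0 (p = -136*0 = 0)
K = 10*√30 (K = √(2*(-25)*(-35 - 25) + 0) = √(2*(-25)*(-60) + 0) = √(3000 + 0) = √3000 = 10*√30 ≈ 54.772)
1/K = 1/(10*√30) = √30/300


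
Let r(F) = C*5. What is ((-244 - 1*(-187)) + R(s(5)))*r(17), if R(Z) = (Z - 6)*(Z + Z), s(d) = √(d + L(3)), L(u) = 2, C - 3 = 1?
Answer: -860 - 240*√7 ≈ -1495.0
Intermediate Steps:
C = 4 (C = 3 + 1 = 4)
s(d) = √(2 + d) (s(d) = √(d + 2) = √(2 + d))
R(Z) = 2*Z*(-6 + Z) (R(Z) = (-6 + Z)*(2*Z) = 2*Z*(-6 + Z))
r(F) = 20 (r(F) = 4*5 = 20)
((-244 - 1*(-187)) + R(s(5)))*r(17) = ((-244 - 1*(-187)) + 2*√(2 + 5)*(-6 + √(2 + 5)))*20 = ((-244 + 187) + 2*√7*(-6 + √7))*20 = (-57 + 2*√7*(-6 + √7))*20 = -1140 + 40*√7*(-6 + √7)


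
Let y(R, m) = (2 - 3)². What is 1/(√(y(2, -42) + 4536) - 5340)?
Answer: -5340/28511063 - √4537/28511063 ≈ -0.00018966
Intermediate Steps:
y(R, m) = 1 (y(R, m) = (-1)² = 1)
1/(√(y(2, -42) + 4536) - 5340) = 1/(√(1 + 4536) - 5340) = 1/(√4537 - 5340) = 1/(-5340 + √4537)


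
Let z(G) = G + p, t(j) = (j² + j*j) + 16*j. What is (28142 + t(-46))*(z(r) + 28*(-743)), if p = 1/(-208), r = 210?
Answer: -67761524907/104 ≈ -6.5155e+8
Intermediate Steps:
p = -1/208 ≈ -0.0048077
t(j) = 2*j² + 16*j (t(j) = (j² + j²) + 16*j = 2*j² + 16*j)
z(G) = -1/208 + G (z(G) = G - 1/208 = -1/208 + G)
(28142 + t(-46))*(z(r) + 28*(-743)) = (28142 + 2*(-46)*(8 - 46))*((-1/208 + 210) + 28*(-743)) = (28142 + 2*(-46)*(-38))*(43679/208 - 20804) = (28142 + 3496)*(-4283553/208) = 31638*(-4283553/208) = -67761524907/104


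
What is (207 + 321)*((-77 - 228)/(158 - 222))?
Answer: 10065/4 ≈ 2516.3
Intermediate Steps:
(207 + 321)*((-77 - 228)/(158 - 222)) = 528*(-305/(-64)) = 528*(-305*(-1/64)) = 528*(305/64) = 10065/4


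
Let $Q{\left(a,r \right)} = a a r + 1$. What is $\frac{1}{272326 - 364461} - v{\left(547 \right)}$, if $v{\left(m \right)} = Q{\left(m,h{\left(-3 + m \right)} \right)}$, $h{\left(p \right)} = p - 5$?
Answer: $- \frac{14858947927021}{92135} \approx -1.6127 \cdot 10^{8}$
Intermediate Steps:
$h{\left(p \right)} = -5 + p$
$Q{\left(a,r \right)} = 1 + r a^{2}$ ($Q{\left(a,r \right)} = a^{2} r + 1 = r a^{2} + 1 = 1 + r a^{2}$)
$v{\left(m \right)} = 1 + m^{2} \left(-8 + m\right)$ ($v{\left(m \right)} = 1 + \left(-5 + \left(-3 + m\right)\right) m^{2} = 1 + \left(-8 + m\right) m^{2} = 1 + m^{2} \left(-8 + m\right)$)
$\frac{1}{272326 - 364461} - v{\left(547 \right)} = \frac{1}{272326 - 364461} - \left(1 + 547^{2} \left(-8 + 547\right)\right) = \frac{1}{-92135} - \left(1 + 299209 \cdot 539\right) = - \frac{1}{92135} - \left(1 + 161273651\right) = - \frac{1}{92135} - 161273652 = - \frac{14858947927021}{92135}$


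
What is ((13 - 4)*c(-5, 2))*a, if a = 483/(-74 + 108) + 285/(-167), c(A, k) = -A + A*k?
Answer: -3193695/5678 ≈ -562.47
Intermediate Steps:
a = 70971/5678 (a = 483/34 + 285*(-1/167) = 483*(1/34) - 285/167 = 483/34 - 285/167 = 70971/5678 ≈ 12.499)
((13 - 4)*c(-5, 2))*a = ((13 - 4)*(-5*(-1 + 2)))*(70971/5678) = (9*(-5*1))*(70971/5678) = (9*(-5))*(70971/5678) = -45*70971/5678 = -3193695/5678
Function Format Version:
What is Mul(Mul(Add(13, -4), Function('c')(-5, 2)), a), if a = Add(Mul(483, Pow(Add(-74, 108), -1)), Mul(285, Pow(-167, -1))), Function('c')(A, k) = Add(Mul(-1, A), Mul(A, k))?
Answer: Rational(-3193695, 5678) ≈ -562.47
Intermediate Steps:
a = Rational(70971, 5678) (a = Add(Mul(483, Pow(34, -1)), Mul(285, Rational(-1, 167))) = Add(Mul(483, Rational(1, 34)), Rational(-285, 167)) = Add(Rational(483, 34), Rational(-285, 167)) = Rational(70971, 5678) ≈ 12.499)
Mul(Mul(Add(13, -4), Function('c')(-5, 2)), a) = Mul(Mul(Add(13, -4), Mul(-5, Add(-1, 2))), Rational(70971, 5678)) = Mul(Mul(9, Mul(-5, 1)), Rational(70971, 5678)) = Mul(Mul(9, -5), Rational(70971, 5678)) = Mul(-45, Rational(70971, 5678)) = Rational(-3193695, 5678)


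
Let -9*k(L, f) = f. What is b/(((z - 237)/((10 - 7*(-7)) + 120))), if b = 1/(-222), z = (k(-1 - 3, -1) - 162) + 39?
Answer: 537/239686 ≈ 0.0022404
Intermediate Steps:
k(L, f) = -f/9
z = -1106/9 (z = (-1/9*(-1) - 162) + 39 = (1/9 - 162) + 39 = -1457/9 + 39 = -1106/9 ≈ -122.89)
b = -1/222 ≈ -0.0045045
b/(((z - 237)/((10 - 7*(-7)) + 120))) = -((10 - 7*(-7)) + 120)/(-1106/9 - 237)/222 = -1/(222*((-3239/(9*((10 + 49) + 120))))) = -1/(222*((-3239/(9*(59 + 120))))) = -1/(222*((-3239/9/179))) = -1/(222*((-3239/9*1/179))) = -1/(222*(-3239/1611)) = -1/222*(-1611/3239) = 537/239686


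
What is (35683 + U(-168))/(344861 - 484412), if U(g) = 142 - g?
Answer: -35993/139551 ≈ -0.25792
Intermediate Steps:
(35683 + U(-168))/(344861 - 484412) = (35683 + (142 - 1*(-168)))/(344861 - 484412) = (35683 + (142 + 168))/(-139551) = (35683 + 310)*(-1/139551) = 35993*(-1/139551) = -35993/139551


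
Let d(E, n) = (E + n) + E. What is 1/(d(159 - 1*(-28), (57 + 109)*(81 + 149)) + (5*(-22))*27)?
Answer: 1/35584 ≈ 2.8103e-5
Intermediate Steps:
d(E, n) = n + 2*E
1/(d(159 - 1*(-28), (57 + 109)*(81 + 149)) + (5*(-22))*27) = 1/(((57 + 109)*(81 + 149) + 2*(159 - 1*(-28))) + (5*(-22))*27) = 1/((166*230 + 2*(159 + 28)) - 110*27) = 1/((38180 + 2*187) - 2970) = 1/((38180 + 374) - 2970) = 1/(38554 - 2970) = 1/35584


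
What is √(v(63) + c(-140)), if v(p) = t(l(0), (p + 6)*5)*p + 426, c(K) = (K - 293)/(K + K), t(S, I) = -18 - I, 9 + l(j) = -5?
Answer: I*√439852490/140 ≈ 149.8*I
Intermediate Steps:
l(j) = -14 (l(j) = -9 - 5 = -14)
c(K) = (-293 + K)/(2*K) (c(K) = (-293 + K)/((2*K)) = (-293 + K)*(1/(2*K)) = (-293 + K)/(2*K))
v(p) = 426 + p*(-48 - 5*p) (v(p) = (-18 - (p + 6)*5)*p + 426 = (-18 - (6 + p)*5)*p + 426 = (-18 - (30 + 5*p))*p + 426 = (-18 + (-30 - 5*p))*p + 426 = (-48 - 5*p)*p + 426 = p*(-48 - 5*p) + 426 = 426 + p*(-48 - 5*p))
√(v(63) + c(-140)) = √((426 - 1*63*(48 + 5*63)) + (½)*(-293 - 140)/(-140)) = √((426 - 1*63*(48 + 315)) + (½)*(-1/140)*(-433)) = √((426 - 1*63*363) + 433/280) = √((426 - 22869) + 433/280) = √(-22443 + 433/280) = √(-6283607/280) = I*√439852490/140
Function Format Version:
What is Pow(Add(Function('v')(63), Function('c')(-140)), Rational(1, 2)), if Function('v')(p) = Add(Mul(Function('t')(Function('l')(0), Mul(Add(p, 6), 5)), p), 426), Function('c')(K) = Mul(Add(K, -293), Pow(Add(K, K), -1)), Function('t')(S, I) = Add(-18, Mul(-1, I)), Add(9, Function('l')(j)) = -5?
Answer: Mul(Rational(1, 140), I, Pow(439852490, Rational(1, 2))) ≈ Mul(149.80, I)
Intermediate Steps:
Function('l')(j) = -14 (Function('l')(j) = Add(-9, -5) = -14)
Function('c')(K) = Mul(Rational(1, 2), Pow(K, -1), Add(-293, K)) (Function('c')(K) = Mul(Add(-293, K), Pow(Mul(2, K), -1)) = Mul(Add(-293, K), Mul(Rational(1, 2), Pow(K, -1))) = Mul(Rational(1, 2), Pow(K, -1), Add(-293, K)))
Function('v')(p) = Add(426, Mul(p, Add(-48, Mul(-5, p)))) (Function('v')(p) = Add(Mul(Add(-18, Mul(-1, Mul(Add(p, 6), 5))), p), 426) = Add(Mul(Add(-18, Mul(-1, Mul(Add(6, p), 5))), p), 426) = Add(Mul(Add(-18, Mul(-1, Add(30, Mul(5, p)))), p), 426) = Add(Mul(Add(-18, Add(-30, Mul(-5, p))), p), 426) = Add(Mul(Add(-48, Mul(-5, p)), p), 426) = Add(Mul(p, Add(-48, Mul(-5, p))), 426) = Add(426, Mul(p, Add(-48, Mul(-5, p)))))
Pow(Add(Function('v')(63), Function('c')(-140)), Rational(1, 2)) = Pow(Add(Add(426, Mul(-1, 63, Add(48, Mul(5, 63)))), Mul(Rational(1, 2), Pow(-140, -1), Add(-293, -140))), Rational(1, 2)) = Pow(Add(Add(426, Mul(-1, 63, Add(48, 315))), Mul(Rational(1, 2), Rational(-1, 140), -433)), Rational(1, 2)) = Pow(Add(Add(426, Mul(-1, 63, 363)), Rational(433, 280)), Rational(1, 2)) = Pow(Add(Add(426, -22869), Rational(433, 280)), Rational(1, 2)) = Pow(Add(-22443, Rational(433, 280)), Rational(1, 2)) = Pow(Rational(-6283607, 280), Rational(1, 2)) = Mul(Rational(1, 140), I, Pow(439852490, Rational(1, 2)))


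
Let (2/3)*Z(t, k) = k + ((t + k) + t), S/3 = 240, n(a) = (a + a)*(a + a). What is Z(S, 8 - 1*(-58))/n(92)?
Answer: 1179/16928 ≈ 0.069648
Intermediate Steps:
n(a) = 4*a² (n(a) = (2*a)*(2*a) = 4*a²)
S = 720 (S = 3*240 = 720)
Z(t, k) = 3*k + 3*t (Z(t, k) = 3*(k + ((t + k) + t))/2 = 3*(k + ((k + t) + t))/2 = 3*(k + (k + 2*t))/2 = 3*(2*k + 2*t)/2 = 3*k + 3*t)
Z(S, 8 - 1*(-58))/n(92) = (3*(8 - 1*(-58)) + 3*720)/((4*92²)) = (3*(8 + 58) + 2160)/((4*8464)) = (3*66 + 2160)/33856 = (198 + 2160)*(1/33856) = 2358*(1/33856) = 1179/16928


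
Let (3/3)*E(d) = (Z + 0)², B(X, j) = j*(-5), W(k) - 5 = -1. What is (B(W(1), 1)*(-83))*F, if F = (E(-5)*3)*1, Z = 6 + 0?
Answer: 44820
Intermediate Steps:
W(k) = 4 (W(k) = 5 - 1 = 4)
B(X, j) = -5*j
Z = 6
E(d) = 36 (E(d) = (6 + 0)² = 6² = 36)
F = 108 (F = (36*3)*1 = 108*1 = 108)
(B(W(1), 1)*(-83))*F = (-5*1*(-83))*108 = -5*(-83)*108 = 415*108 = 44820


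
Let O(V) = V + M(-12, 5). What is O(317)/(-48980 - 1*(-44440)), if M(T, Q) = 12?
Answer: -329/4540 ≈ -0.072467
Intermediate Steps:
O(V) = 12 + V (O(V) = V + 12 = 12 + V)
O(317)/(-48980 - 1*(-44440)) = (12 + 317)/(-48980 - 1*(-44440)) = 329/(-48980 + 44440) = 329/(-4540) = 329*(-1/4540) = -329/4540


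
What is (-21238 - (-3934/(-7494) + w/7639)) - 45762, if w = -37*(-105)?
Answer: -1917792894008/28623333 ≈ -67001.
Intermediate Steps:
w = 3885
(-21238 - (-3934/(-7494) + w/7639)) - 45762 = (-21238 - (-3934/(-7494) + 3885/7639)) - 45762 = (-21238 - (-3934*(-1/7494) + 3885*(1/7639))) - 45762 = (-21238 - (1967/3747 + 3885/7639)) - 45762 = (-21238 - 1*29583008/28623333) - 45762 = (-21238 - 29583008/28623333) - 45762 = -607931929262/28623333 - 45762 = -1917792894008/28623333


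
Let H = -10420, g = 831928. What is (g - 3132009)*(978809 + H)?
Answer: -2227373139509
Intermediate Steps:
(g - 3132009)*(978809 + H) = (831928 - 3132009)*(978809 - 10420) = -2300081*968389 = -2227373139509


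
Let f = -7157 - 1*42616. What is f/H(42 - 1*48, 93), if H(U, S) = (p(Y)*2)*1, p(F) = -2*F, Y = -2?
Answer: -49773/8 ≈ -6221.6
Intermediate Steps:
H(U, S) = 8 (H(U, S) = (-2*(-2)*2)*1 = (4*2)*1 = 8*1 = 8)
f = -49773 (f = -7157 - 42616 = -49773)
f/H(42 - 1*48, 93) = -49773/8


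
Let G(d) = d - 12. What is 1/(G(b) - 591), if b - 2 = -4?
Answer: -1/605 ≈ -0.0016529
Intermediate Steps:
b = -2 (b = 2 - 4 = -2)
G(d) = -12 + d
1/(G(b) - 591) = 1/((-12 - 2) - 591) = 1/(-14 - 591) = 1/(-605) = -1/605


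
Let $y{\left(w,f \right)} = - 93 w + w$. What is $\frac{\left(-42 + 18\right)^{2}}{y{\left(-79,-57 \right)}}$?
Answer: $\frac{144}{1817} \approx 0.079252$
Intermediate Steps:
$y{\left(w,f \right)} = - 92 w$
$\frac{\left(-42 + 18\right)^{2}}{y{\left(-79,-57 \right)}} = \frac{\left(-42 + 18\right)^{2}}{\left(-92\right) \left(-79\right)} = \frac{\left(-24\right)^{2}}{7268} = 576 \cdot \frac{1}{7268} = \frac{144}{1817}$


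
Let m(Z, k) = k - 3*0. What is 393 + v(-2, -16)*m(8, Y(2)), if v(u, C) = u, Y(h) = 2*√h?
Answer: 393 - 4*√2 ≈ 387.34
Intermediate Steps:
m(Z, k) = k (m(Z, k) = k + 0 = k)
393 + v(-2, -16)*m(8, Y(2)) = 393 - 4*√2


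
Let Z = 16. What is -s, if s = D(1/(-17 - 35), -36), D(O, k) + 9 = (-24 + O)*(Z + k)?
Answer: -6128/13 ≈ -471.38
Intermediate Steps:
D(O, k) = -9 + (-24 + O)*(16 + k)
s = 6128/13 (s = -393 - 24*(-36) + 16/(-17 - 35) - 36/(-17 - 35) = -393 + 864 + 16/(-52) - 36/(-52) = -393 + 864 + 16*(-1/52) - 1/52*(-36) = -393 + 864 - 4/13 + 9/13 = 6128/13 ≈ 471.38)
-s = -1*6128/13 = -6128/13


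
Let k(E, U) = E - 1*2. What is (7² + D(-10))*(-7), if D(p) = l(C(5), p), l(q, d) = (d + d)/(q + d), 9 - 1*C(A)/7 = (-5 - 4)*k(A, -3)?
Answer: -41433/121 ≈ -342.42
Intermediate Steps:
k(E, U) = -2 + E (k(E, U) = E - 2 = -2 + E)
C(A) = -63 + 63*A (C(A) = 63 - 7*(-5 - 4)*(-2 + A) = 63 - (-63)*(-2 + A) = 63 - 7*(18 - 9*A) = 63 + (-126 + 63*A) = -63 + 63*A)
l(q, d) = 2*d/(d + q) (l(q, d) = (2*d)/(d + q) = 2*d/(d + q))
D(p) = 2*p/(252 + p) (D(p) = 2*p/(p + (-63 + 63*5)) = 2*p/(p + (-63 + 315)) = 2*p/(p + 252) = 2*p/(252 + p))
(7² + D(-10))*(-7) = (7² + 2*(-10)/(252 - 10))*(-7) = (49 + 2*(-10)/242)*(-7) = (49 + 2*(-10)*(1/242))*(-7) = (49 - 10/121)*(-7) = (5919/121)*(-7) = -41433/121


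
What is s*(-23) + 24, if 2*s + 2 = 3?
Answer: 25/2 ≈ 12.500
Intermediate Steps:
s = ½ (s = -1 + (½)*3 = -1 + 3/2 = ½ ≈ 0.50000)
s*(-23) + 24 = (½)*(-23) + 24 = -23/2 + 24 = 25/2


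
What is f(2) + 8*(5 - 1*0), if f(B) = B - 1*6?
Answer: 36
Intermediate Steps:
f(B) = -6 + B (f(B) = B - 6 = -6 + B)
f(2) + 8*(5 - 1*0) = (-6 + 2) + 8*(5 - 1*0) = -4 + 8*(5 + 0) = -4 + 8*5 = -4 + 40 = 36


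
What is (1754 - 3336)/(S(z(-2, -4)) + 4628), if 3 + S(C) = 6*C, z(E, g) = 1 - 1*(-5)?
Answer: -1582/4661 ≈ -0.33941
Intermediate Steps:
z(E, g) = 6 (z(E, g) = 1 + 5 = 6)
S(C) = -3 + 6*C
(1754 - 3336)/(S(z(-2, -4)) + 4628) = (1754 - 3336)/((-3 + 6*6) + 4628) = -1582/((-3 + 36) + 4628) = -1582/(33 + 4628) = -1582/4661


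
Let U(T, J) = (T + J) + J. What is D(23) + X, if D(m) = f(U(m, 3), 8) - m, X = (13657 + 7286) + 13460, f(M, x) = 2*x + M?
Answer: 34425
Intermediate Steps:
U(T, J) = T + 2*J (U(T, J) = (J + T) + J = T + 2*J)
f(M, x) = M + 2*x
X = 34403 (X = 20943 + 13460 = 34403)
D(m) = 22 (D(m) = ((m + 2*3) + 2*8) - m = ((m + 6) + 16) - m = ((6 + m) + 16) - m = (22 + m) - m = 22)
D(23) + X = 22 + 34403 = 34425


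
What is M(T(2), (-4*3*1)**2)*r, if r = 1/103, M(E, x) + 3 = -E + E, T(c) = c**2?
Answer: -3/103 ≈ -0.029126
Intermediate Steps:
M(E, x) = -3 (M(E, x) = -3 + (-E + E) = -3 + 0 = -3)
r = 1/103 ≈ 0.0097087
M(T(2), (-4*3*1)**2)*r = -3*1/103 = -3/103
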